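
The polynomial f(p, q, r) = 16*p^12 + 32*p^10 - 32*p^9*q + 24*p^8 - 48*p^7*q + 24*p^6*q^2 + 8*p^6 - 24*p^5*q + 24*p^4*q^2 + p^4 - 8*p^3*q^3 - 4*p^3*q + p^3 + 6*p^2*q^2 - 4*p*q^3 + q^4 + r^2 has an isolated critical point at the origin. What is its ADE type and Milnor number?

Type E6, Milnor number mu = 6.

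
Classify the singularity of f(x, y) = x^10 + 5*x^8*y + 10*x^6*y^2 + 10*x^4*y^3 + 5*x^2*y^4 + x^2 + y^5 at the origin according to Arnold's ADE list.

The Hessian of f at 0 has rank 1. Corank 1: A-series; mu = 4 gives A_4.

A_4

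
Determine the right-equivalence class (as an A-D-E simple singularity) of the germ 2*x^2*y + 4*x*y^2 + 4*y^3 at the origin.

D_4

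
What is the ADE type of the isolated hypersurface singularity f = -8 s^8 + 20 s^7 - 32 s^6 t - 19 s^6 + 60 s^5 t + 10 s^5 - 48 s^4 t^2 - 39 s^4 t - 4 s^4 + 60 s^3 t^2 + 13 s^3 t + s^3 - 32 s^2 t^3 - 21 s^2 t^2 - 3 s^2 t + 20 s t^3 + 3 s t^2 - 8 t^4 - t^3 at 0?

The Hessian of f at 0 has rank 0. Corank 2; j^3 = (s - t)^3 is a perfect cube, so E-series; the 4-jet and mu = 7 give E_7.

E_7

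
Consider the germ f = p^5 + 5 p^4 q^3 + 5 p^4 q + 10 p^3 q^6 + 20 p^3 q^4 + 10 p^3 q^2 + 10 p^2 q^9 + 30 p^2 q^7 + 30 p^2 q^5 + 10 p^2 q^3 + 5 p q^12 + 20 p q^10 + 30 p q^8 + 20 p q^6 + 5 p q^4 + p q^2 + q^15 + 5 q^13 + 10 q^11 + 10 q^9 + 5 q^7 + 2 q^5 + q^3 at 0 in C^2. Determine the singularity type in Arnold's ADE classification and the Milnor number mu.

The Hessian of f at 0 has rank 0. Corank 2; j^3 = q^2*(p + q) has shape L^2 M (L != M), so D-series; mu = 6 gives D_6.

Type D_{6}, Milnor number mu = 6.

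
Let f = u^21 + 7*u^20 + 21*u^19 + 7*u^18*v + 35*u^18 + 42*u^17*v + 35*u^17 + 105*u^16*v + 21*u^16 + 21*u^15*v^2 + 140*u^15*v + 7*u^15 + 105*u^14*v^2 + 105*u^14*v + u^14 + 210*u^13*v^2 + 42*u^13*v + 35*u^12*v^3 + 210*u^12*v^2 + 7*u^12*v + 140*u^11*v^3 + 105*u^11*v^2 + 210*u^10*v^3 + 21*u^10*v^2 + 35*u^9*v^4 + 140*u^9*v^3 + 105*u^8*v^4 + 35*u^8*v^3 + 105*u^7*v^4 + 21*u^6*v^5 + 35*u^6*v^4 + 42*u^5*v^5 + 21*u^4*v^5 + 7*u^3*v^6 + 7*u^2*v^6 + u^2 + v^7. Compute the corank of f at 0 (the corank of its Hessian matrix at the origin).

1

Hessian at 0 has rank 1.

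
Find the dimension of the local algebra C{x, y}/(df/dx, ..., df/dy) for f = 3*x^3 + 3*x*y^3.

The Hessian of f at 0 has rank 0. Corank 2; j^3 = 3*x^3 is a perfect cube, so E-series; the 4-jet and mu = 7 give E_7.

7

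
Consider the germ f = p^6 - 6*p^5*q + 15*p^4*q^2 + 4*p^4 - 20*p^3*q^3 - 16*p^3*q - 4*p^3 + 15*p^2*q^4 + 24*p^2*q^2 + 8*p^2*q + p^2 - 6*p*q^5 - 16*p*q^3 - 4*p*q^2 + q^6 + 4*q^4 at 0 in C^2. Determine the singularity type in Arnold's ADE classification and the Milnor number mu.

The Hessian of f at 0 is [[2, 0], [0, 0]] with rank 1, so corank 1. A Groebner basis of the Jacobian ideal J(f) in C{p,q} is {p*q^2 - p*q - p/4 + q^2/2, -5*p*q/2 - p/2 + q^3 + q^2, p^2 - 2*p*q - p/2 + q^2}; counting standard monomials gives mu = 5. Corank 1: A-series; mu = 5 gives A_5.

Type A_{5}, Milnor number mu = 5.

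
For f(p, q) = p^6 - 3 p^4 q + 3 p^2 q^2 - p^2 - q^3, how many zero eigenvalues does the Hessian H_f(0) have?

1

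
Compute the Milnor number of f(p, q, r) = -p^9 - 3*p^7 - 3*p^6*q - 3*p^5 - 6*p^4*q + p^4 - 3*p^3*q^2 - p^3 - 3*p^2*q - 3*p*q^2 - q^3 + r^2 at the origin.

6

The Hessian of f at 0 has rank 1. Corank 2; j^3 = -(p + q)^3 is a perfect cube, so E-series; the 4-jet and mu = 6 give E_6.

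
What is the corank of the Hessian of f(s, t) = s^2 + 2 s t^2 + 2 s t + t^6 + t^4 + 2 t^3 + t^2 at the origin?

1

Hessian at 0 has rank 1.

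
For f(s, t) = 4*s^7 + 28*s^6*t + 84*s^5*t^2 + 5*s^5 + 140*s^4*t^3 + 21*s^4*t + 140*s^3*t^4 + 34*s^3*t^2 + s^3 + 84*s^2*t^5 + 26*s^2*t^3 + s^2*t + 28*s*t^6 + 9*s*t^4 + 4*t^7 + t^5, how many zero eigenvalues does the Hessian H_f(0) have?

2

The Hessian at 0 is [[0, 0], [0, 0]] of rank 0; hence corank 2.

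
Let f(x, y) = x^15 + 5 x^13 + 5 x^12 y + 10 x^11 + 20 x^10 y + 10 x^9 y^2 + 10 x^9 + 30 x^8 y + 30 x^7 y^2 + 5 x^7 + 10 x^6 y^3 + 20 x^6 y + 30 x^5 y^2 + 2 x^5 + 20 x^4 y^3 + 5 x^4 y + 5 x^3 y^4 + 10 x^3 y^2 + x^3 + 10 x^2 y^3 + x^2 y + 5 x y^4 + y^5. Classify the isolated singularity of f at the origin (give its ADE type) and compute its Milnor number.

Type D_{6}, Milnor number mu = 6.

The Hessian of f at 0 is [[0, 0], [0, 0]] with rank 0, so corank 2. A Groebner basis of the Jacobian ideal J(f) in C{x,y} is {-x*y/5 + y^4, x*y^2, x^2 + x*y}; counting standard monomials gives mu = 6. Corank 2; j^3 = x^2*(x + y) has shape L^2 M (L != M), so D-series; mu = 6 gives D_6.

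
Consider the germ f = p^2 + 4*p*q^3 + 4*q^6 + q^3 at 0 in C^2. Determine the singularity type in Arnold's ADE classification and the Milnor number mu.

The Hessian of f at 0 has rank 1. Corank 1: A-series; mu = 2 gives A_2.

Type A_2, Milnor number mu = 2.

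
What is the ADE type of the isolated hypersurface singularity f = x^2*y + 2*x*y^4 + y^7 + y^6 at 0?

D7

The Hessian of f at 0 is [[0, 0], [0, 0]] with rank 0, so corank 2. A Groebner basis of the Jacobian ideal J(f) in C{x,y} is {x*y + y^4, x^3, x^2*y, -x^2/6 + x*y^2}; counting standard monomials gives mu = 7. Corank 2; j^3 = x^2*y has shape L^2 M (L != M), so D-series; mu = 7 gives D_7.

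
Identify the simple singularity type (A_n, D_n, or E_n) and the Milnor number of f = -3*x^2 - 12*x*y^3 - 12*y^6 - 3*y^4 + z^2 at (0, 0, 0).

Type A_3, Milnor number mu = 3.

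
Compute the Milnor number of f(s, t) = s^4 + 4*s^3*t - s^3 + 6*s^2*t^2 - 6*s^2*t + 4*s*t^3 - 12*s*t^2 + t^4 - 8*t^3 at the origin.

6

The Hessian of f at 0 has rank 0. Corank 2; j^3 = -(s + 2*t)^3 is a perfect cube, so E-series; the 4-jet and mu = 6 give E_6.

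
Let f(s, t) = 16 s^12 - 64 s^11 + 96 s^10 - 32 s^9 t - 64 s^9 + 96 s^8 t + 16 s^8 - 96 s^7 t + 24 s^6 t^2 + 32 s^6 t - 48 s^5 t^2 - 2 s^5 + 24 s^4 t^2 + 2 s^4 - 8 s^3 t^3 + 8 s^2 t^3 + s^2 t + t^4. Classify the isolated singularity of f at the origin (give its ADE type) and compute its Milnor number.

The Hessian of f at 0 has rank 0. Corank 2; j^3 = s^2*t has shape L^2 M (L != M), so D-series; mu = 5 gives D_5.

Type D_5, Milnor number mu = 5.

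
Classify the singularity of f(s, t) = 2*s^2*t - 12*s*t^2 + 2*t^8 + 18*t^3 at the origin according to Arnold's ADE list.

D9

The Hessian of f at 0 is [[0, 0], [0, 0]] with rank 0, so corank 2. A Groebner basis of the Jacobian ideal J(f) in C{s,t} is {s^2/8 + t^7 - 9*t^2/8, s^3 - 27*t^3, s*t - 3*t^2}; counting standard monomials gives mu = 9. Corank 2; j^3 = 2*t*(s - 3*t)^2 has shape L^2 M (L != M), so D-series; mu = 9 gives D_9.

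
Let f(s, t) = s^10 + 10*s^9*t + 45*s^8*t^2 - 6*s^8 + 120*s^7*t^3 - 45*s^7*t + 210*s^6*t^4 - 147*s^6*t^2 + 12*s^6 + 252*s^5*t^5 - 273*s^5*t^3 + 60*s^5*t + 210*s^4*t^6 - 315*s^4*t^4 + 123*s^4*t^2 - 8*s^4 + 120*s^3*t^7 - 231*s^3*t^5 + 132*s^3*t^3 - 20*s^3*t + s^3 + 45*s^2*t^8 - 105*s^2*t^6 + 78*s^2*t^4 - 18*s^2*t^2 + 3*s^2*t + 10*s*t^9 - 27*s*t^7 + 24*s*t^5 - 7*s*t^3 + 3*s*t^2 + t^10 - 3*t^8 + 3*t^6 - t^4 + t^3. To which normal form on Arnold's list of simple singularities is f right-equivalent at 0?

The Hessian of f at 0 has rank 0. Corank 2; j^3 = (s + t)^3 is a perfect cube, so E-series; the 4-jet and mu = 7 give E_7.

E_7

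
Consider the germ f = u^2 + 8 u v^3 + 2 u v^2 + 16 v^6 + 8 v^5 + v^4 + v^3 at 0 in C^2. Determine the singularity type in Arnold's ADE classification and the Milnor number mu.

The Hessian of f at 0 has rank 1. Corank 1: A-series; mu = 2 gives A_2.

Type A_{2}, Milnor number mu = 2.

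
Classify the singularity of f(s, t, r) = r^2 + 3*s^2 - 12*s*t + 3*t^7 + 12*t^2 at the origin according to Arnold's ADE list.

The Hessian of f at 0 is [[6, -12, 0], [-12, 24, 0], [0, 0, 2]] with rank 2, so corank 1. A Groebner basis of the Jacobian ideal J(f) in C{s,t,r} is {t^6, s - 2*t, r}; counting standard monomials gives mu = 6. Corank 1: A-series; mu = 6 gives A_6.

A_{6}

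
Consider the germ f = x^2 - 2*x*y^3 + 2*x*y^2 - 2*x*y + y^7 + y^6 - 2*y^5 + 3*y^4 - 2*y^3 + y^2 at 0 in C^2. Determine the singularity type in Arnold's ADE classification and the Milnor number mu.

Type A6, Milnor number mu = 6.

The Hessian of f at 0 is [[2, -2], [-2, 2]] with rank 1, so corank 1. A Groebner basis of the Jacobian ideal J(f) in C{x,y} is {x^3 + 3*x^2 - 6*x*y - x + 2*y^2 + y, x^2*y + 3*x^2/2 - 5*x*y/2 - x/2 + y^2/2 + y/2, x^2/2 + x*y^2 - x*y/2 - x/2 - y^2/2 + y/2, -x + y^3 - y^2 + y}; counting standard monomials gives mu = 6. Corank 1: A-series; mu = 6 gives A_6.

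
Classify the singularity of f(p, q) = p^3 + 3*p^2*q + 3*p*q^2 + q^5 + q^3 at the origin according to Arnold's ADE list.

The Hessian of f at 0 is [[0, 0], [0, 0]] with rank 0, so corank 2. A Groebner basis of the Jacobian ideal J(f) in C{p,q} is {q^4, p^2 + 2*p*q + q^2}; counting standard monomials gives mu = 8. Corank 2; j^3 = (p + q)^3 is a perfect cube, so E-series; the 5-jet and mu = 8 give E_8.

E8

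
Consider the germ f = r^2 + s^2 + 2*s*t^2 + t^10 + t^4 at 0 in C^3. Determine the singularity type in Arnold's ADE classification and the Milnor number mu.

The Hessian of f at 0 is [[2, 0, 0], [0, 0, 0], [0, 0, 2]] with rank 2, so corank 1. A Groebner basis of the Jacobian ideal J(f) in C{s,t,r} is {s^5, s^4*t, s + t^2, r}; counting standard monomials gives mu = 9. Corank 1: A-series; mu = 9 gives A_9.

Type A9, Milnor number mu = 9.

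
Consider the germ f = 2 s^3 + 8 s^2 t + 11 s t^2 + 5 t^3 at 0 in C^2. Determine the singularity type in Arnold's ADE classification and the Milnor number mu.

Type D4, Milnor number mu = 4.

The Hessian of f at 0 is [[0, 0], [0, 0]] with rank 0, so corank 2. A Groebner basis of the Jacobian ideal J(f) in C{s,t} is {t^3, s^2 + t^2/2, s*t + t^2/2}; counting standard monomials gives mu = 4. Corank 2; j^3 = (s + t)*(2*s^2 + 6*s*t + 5*t^2) splits into three distinct lines over C (the quadratic factor has nonzero discriminant), so D_4.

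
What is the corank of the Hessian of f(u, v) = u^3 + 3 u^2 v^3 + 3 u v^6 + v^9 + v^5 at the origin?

2

Hessian at 0 has rank 0.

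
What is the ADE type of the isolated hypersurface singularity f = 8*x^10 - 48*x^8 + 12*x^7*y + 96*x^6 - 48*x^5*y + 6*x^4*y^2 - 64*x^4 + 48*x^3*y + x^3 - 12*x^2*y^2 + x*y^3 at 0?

E_{7}

The Hessian of f at 0 has rank 0. Corank 2; j^3 = x^3 is a perfect cube, so E-series; the 4-jet and mu = 7 give E_7.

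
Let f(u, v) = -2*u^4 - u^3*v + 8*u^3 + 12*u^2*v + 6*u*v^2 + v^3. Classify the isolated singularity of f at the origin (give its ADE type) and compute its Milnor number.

The Hessian of f at 0 is [[0, 0], [0, 0]] with rank 0, so corank 2. A Groebner basis of the Jacobian ideal J(f) in C{u,v} is {768*u^2 + 768*u*v + v^4 + 8*v^3 + 192*v^2, u^3 - 12*u^2 - 12*u*v - 3*v^2, u^2*v + 24*u^2 + 24*u*v + 6*v^2, -32*u^2 + u*v^2 - 32*u*v + v^3/6 - 8*v^2}; counting standard monomials gives mu = 7. Corank 2; j^3 = (2*u + v)^3 is a perfect cube, so E-series; the 4-jet and mu = 7 give E_7.

Type E_7, Milnor number mu = 7.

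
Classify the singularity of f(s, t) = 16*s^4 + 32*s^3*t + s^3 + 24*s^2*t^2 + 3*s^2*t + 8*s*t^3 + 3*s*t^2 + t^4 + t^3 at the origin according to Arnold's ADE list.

E_6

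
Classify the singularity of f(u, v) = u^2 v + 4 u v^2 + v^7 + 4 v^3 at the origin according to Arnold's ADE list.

D_8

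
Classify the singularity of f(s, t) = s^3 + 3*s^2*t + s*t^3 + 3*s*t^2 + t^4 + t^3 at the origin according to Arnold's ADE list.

The Hessian of f at 0 has rank 0. Corank 2; j^3 = (s + t)^3 is a perfect cube, so E-series; the 4-jet and mu = 7 give E_7.

E_7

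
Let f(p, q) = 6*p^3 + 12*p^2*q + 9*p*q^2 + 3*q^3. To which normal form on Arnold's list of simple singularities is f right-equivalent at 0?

The Hessian of f at 0 is [[0, 0], [0, 0]] with rank 0, so corank 2. A Groebner basis of the Jacobian ideal J(f) in C{p,q} is {q^3, p^2 - 3*q^2/2, p*q + 3*q^2/2}; counting standard monomials gives mu = 4. Corank 2; j^3 = 3*(p + q)*(2*p^2 + 2*p*q + q^2) splits into three distinct lines over C (the quadratic factor has nonzero discriminant), so D_4.

D4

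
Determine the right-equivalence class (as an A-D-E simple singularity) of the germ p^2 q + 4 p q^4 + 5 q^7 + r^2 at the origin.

D8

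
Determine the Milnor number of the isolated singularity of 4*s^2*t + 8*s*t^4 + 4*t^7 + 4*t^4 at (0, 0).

5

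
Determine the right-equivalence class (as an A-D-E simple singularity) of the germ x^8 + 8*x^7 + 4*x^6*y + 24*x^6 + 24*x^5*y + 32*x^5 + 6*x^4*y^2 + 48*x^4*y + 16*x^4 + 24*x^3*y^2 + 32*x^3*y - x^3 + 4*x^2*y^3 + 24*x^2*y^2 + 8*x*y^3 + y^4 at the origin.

E6

The Hessian of f at 0 has rank 0. Corank 2; j^3 = -x^3 is a perfect cube, so E-series; the 4-jet and mu = 6 give E_6.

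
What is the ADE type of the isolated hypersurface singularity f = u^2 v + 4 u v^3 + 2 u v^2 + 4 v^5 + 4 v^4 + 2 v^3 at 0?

D4

The Hessian of f at 0 has rank 0. Corank 2; j^3 = v*(u^2 + 2*u*v + 2*v^2) splits into three distinct lines over C (the quadratic factor has nonzero discriminant), so D_4.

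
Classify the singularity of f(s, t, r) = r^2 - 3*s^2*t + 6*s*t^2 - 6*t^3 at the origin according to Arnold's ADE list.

The Hessian of f at 0 has rank 1. Corank 2; j^3 = -3*t*(s^2 - 2*s*t + 2*t^2) splits into three distinct lines over C (the quadratic factor has nonzero discriminant), so D_4.

D_4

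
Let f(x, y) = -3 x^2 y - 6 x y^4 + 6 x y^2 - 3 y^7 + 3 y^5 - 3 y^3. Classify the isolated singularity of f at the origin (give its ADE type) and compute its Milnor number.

Type D_6, Milnor number mu = 6.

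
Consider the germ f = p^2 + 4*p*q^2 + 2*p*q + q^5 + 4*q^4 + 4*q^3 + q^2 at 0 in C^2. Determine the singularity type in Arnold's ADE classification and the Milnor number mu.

The Hessian of f at 0 is [[2, 2], [2, 2]] with rank 1, so corank 1. A Groebner basis of the Jacobian ideal J(f) in C{p,q} is {p^2 + 2*p*q - p/2 - q/2, p/2 + q^2 + q/2}; counting standard monomials gives mu = 4. Corank 1: A-series; mu = 4 gives A_4.

Type A_4, Milnor number mu = 4.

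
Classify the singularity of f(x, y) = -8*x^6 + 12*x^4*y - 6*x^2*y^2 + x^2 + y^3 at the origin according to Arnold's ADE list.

The Hessian of f at 0 has rank 1. Corank 1: A-series; mu = 2 gives A_2.

A_2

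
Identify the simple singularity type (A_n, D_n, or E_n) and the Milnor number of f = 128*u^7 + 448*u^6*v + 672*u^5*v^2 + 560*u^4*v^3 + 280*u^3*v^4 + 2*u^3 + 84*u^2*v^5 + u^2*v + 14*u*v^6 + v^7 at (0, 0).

The Hessian of f at 0 is [[0, 0], [0, 0]] with rank 0, so corank 2. A Groebner basis of the Jacobian ideal J(f) in C{u,v} is {-u*v/14 + v^6, u*v^2, u^2 + u*v/2}; counting standard monomials gives mu = 8. Corank 2; j^3 = u^2*(2*u + v) has shape L^2 M (L != M), so D-series; mu = 8 gives D_8.

Type D_8, Milnor number mu = 8.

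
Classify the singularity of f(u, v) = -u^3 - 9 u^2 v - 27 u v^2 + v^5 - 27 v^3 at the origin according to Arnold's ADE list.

The Hessian of f at 0 has rank 0. Corank 2; j^3 = -(u + 3*v)^3 is a perfect cube, so E-series; the 5-jet and mu = 8 give E_8.

E_8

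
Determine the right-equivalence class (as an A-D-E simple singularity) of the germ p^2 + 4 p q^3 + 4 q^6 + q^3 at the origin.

The Hessian of f at 0 is [[2, 0], [0, 0]] with rank 1, so corank 1. A Groebner basis of the Jacobian ideal J(f) in C{p,q} is {q^2, p}; counting standard monomials gives mu = 2. Corank 1: A-series; mu = 2 gives A_2.

A2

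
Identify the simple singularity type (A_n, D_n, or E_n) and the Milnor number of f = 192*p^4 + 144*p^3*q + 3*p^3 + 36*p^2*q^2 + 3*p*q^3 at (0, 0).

Type E7, Milnor number mu = 7.

The Hessian of f at 0 is [[0, 0], [0, 0]] with rank 0, so corank 2. A Groebner basis of the Jacobian ideal J(f) in C{p,q} is {3*p^2/16 + q^4 + q^3/16, p^3, p^2*q - p^2/16 - q^3/48, p^2/2 + p*q^2 + q^3/6}; counting standard monomials gives mu = 7. Corank 2; j^3 = 3*p^3 is a perfect cube, so E-series; the 4-jet and mu = 7 give E_7.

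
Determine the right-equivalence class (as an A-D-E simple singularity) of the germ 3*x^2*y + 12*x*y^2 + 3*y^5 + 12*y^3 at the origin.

The Hessian of f at 0 has rank 0. Corank 2; j^3 = 3*y*(x + 2*y)^2 has shape L^2 M (L != M), so D-series; mu = 6 gives D_6.

D6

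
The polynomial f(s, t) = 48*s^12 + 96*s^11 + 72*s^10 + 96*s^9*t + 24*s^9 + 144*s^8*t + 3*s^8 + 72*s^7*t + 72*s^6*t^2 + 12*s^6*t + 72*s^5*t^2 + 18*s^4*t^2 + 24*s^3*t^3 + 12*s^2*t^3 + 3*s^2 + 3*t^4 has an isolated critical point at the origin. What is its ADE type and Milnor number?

Type A_3, Milnor number mu = 3.

The Hessian of f at 0 has rank 1. Corank 1: A-series; mu = 3 gives A_3.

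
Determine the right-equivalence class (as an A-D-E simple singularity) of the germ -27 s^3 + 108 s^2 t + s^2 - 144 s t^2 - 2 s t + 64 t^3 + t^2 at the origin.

A_2

The Hessian of f at 0 is [[2, -2], [-2, 2]] with rank 1, so corank 1. A Groebner basis of the Jacobian ideal J(f) in C{s,t} is {t^2, s - t}; counting standard monomials gives mu = 2. Corank 1: A-series; mu = 2 gives A_2.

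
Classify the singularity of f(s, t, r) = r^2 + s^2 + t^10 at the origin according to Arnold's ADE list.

A9

The Hessian of f at 0 has rank 2. Corank 1: A-series; mu = 9 gives A_9.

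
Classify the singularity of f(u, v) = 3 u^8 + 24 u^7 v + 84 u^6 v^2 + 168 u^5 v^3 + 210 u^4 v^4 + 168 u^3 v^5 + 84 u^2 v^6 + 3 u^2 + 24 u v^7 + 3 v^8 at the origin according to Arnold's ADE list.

A7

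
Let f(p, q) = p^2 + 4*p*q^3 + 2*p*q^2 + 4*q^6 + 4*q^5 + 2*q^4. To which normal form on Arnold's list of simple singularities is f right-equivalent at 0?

The Hessian of f at 0 is [[2, 0], [0, 0]] with rank 1, so corank 1. A Groebner basis of the Jacobian ideal J(f) in C{p,q} is {p^2, p*q, p + q^2}; counting standard monomials gives mu = 3. Corank 1: A-series; mu = 3 gives A_3.

A_3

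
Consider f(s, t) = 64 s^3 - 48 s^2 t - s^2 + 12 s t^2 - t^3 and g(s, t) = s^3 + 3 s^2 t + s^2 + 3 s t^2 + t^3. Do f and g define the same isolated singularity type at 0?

The Hessian of f at 0 has rank 1. Corank 1: A-series; mu = 2 gives A_2. The Hessian of g at 0 has rank 1. Corank 1: A-series; mu = 2 gives A_2. Both have type A_2, hence right-equivalent.

Yes.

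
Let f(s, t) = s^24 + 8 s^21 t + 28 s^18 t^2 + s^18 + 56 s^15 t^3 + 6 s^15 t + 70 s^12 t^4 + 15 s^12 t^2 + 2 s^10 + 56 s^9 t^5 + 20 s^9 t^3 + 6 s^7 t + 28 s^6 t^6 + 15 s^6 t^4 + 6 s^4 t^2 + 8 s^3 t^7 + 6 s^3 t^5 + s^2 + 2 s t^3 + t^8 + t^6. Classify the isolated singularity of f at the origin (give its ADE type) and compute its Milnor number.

Type A_7, Milnor number mu = 7.

The Hessian of f at 0 has rank 1. Corank 1: A-series; mu = 7 gives A_7.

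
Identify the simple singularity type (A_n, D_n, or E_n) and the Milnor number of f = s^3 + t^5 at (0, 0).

Type E_{8}, Milnor number mu = 8.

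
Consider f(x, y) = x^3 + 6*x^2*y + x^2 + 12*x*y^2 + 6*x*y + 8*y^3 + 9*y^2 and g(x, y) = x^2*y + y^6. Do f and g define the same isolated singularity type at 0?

No.

The Hessian of f at 0 is [[2, 6], [6, 18]] with rank 1, so corank 1. A Groebner basis of the Jacobian ideal J(f) in C{x,y} is {y^2, x + 3*y}; counting standard monomials gives mu = 2. Corank 1: A-series; mu = 2 gives A_2. The Hessian of g at 0 is [[0, 0], [0, 0]] with rank 0, so corank 2. A Groebner basis of the Jacobian ideal J(g) in C{x,y} is {x^2/6 + y^5, x^3, x*y}; counting standard monomials gives mu = 7. Corank 2; j^3 = x^2*y has shape L^2 M (L != M), so D-series; mu = 7 gives D_7. f is A_2 but g is D_7, hence not right-equivalent.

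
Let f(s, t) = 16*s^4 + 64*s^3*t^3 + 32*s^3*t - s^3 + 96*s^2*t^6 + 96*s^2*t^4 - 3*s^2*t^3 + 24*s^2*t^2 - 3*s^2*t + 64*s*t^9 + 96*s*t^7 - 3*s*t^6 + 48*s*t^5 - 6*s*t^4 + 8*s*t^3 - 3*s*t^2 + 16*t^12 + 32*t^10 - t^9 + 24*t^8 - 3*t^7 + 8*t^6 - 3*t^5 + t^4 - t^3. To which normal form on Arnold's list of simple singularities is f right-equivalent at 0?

E6

The Hessian of f at 0 has rank 0. Corank 2; j^3 = -(s + t)^3 is a perfect cube, so E-series; the 4-jet and mu = 6 give E_6.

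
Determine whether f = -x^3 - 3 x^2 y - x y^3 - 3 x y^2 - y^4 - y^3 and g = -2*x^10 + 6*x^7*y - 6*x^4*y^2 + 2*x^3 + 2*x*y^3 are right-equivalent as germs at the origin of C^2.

Yes.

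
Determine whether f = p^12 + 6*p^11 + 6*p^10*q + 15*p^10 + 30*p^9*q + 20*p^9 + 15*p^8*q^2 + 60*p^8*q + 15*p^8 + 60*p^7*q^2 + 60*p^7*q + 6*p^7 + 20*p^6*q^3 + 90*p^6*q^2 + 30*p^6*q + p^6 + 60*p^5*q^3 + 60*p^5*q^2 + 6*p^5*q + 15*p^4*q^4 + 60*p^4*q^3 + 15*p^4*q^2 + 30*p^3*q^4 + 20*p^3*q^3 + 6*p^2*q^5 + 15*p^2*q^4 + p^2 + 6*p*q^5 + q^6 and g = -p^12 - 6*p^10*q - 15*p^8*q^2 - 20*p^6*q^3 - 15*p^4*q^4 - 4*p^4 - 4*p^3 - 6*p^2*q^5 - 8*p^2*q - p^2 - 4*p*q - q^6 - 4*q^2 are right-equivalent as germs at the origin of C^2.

Yes.

The Hessian of f at 0 has rank 1. Corank 1: A-series; mu = 5 gives A_5. The Hessian of g at 0 has rank 1. Corank 1: A-series; mu = 5 gives A_5. Both have type A_5, hence right-equivalent.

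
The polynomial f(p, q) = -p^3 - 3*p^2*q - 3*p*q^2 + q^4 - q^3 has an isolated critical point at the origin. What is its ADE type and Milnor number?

Type E_6, Milnor number mu = 6.

The Hessian of f at 0 has rank 0. Corank 2; j^3 = -(p + q)^3 is a perfect cube, so E-series; the 4-jet and mu = 6 give E_6.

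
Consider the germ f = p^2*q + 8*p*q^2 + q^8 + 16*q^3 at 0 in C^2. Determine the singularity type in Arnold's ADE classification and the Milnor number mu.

Type D9, Milnor number mu = 9.

The Hessian of f at 0 has rank 0. Corank 2; j^3 = q*(p + 4*q)^2 has shape L^2 M (L != M), so D-series; mu = 9 gives D_9.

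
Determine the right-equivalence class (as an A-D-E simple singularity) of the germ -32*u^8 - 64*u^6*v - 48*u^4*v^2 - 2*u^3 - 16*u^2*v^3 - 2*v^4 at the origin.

E_{6}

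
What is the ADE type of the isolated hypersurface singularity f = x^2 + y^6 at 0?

A_5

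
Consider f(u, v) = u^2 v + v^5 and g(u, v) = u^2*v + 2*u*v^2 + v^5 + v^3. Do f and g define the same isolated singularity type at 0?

Yes.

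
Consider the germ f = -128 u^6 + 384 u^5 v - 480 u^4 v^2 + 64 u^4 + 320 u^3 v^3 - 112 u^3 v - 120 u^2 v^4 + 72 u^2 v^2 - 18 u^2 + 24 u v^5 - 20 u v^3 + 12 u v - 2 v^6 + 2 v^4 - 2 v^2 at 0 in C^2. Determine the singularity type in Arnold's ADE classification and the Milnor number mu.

Type A_{3}, Milnor number mu = 3.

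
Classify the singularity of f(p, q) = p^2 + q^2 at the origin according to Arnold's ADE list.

The Hessian of f at 0 is [[2, 0], [0, 2]] with rank 2, so corank 0. A Groebner basis of the Jacobian ideal J(f) in C{p,q} is {p, q}; counting standard monomials gives mu = 1. Corank 0: nondegenerate Morse point, so A_1.

A_1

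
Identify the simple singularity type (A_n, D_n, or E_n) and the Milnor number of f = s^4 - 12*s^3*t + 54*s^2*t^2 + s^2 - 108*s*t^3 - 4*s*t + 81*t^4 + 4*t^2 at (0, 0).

Type A_{3}, Milnor number mu = 3.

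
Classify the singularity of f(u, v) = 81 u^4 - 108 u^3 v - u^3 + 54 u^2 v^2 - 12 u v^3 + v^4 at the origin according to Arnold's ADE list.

The Hessian of f at 0 has rank 0. Corank 2; j^3 = -u^3 is a perfect cube, so E-series; the 4-jet and mu = 6 give E_6.

E_{6}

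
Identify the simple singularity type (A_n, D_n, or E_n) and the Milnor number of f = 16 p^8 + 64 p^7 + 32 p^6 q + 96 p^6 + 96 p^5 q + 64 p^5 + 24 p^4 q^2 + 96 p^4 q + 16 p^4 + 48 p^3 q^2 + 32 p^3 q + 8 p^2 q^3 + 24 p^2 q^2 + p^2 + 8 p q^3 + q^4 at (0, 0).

Type A_3, Milnor number mu = 3.

The Hessian of f at 0 is [[2, 0], [0, 0]] with rank 1, so corank 1. A Groebner basis of the Jacobian ideal J(f) in C{p,q} is {q^3, p}; counting standard monomials gives mu = 3. Corank 1: A-series; mu = 3 gives A_3.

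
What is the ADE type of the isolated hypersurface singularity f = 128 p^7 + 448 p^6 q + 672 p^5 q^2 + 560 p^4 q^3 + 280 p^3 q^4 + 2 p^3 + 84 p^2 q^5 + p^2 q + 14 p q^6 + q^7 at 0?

D_{8}

The Hessian of f at 0 has rank 0. Corank 2; j^3 = p^2*(2*p + q) has shape L^2 M (L != M), so D-series; mu = 8 gives D_8.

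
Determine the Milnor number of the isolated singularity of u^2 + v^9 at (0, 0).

The Hessian of f at 0 has rank 1. Corank 1: A-series; mu = 8 gives A_8.

8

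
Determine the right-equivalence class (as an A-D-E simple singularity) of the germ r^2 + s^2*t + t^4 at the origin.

The Hessian of f at 0 has rank 1. Corank 2; j^3 = s^2*t has shape L^2 M (L != M), so D-series; mu = 5 gives D_5.

D_{5}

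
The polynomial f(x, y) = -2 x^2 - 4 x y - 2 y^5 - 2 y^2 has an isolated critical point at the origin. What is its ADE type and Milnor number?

Type A_4, Milnor number mu = 4.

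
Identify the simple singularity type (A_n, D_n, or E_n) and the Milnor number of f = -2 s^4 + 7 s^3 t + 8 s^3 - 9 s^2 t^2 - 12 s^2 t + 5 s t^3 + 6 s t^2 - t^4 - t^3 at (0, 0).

The Hessian of f at 0 is [[0, 0], [0, 0]] with rank 0, so corank 2. A Groebner basis of the Jacobian ideal J(f) in C{s,t} is {768*s^2 - 768*s*t + t^4 + 8*t^3 + 192*t^2, s^3 - 36*s^2 + 36*s*t - t^3/2 - 9*t^2, s^2*t - 40*s^2 + 40*s*t - 2*t^3/3 - 10*t^2, -32*s^2 + s*t^2 + 32*s*t - 5*t^3/6 - 8*t^2}; counting standard monomials gives mu = 7. Corank 2; j^3 = (2*s - t)^3 is a perfect cube, so E-series; the 4-jet and mu = 7 give E_7.

Type E7, Milnor number mu = 7.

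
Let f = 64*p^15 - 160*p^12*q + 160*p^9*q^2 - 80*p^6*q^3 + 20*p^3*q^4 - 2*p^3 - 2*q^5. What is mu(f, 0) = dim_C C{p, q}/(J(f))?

8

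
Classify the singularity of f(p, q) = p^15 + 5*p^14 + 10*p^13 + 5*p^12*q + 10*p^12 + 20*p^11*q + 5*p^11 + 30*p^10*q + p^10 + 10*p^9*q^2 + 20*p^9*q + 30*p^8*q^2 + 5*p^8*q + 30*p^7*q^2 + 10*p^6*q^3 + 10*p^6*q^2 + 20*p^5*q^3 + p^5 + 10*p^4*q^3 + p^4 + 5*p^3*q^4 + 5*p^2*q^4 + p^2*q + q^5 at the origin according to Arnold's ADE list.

The Hessian of f at 0 has rank 0. Corank 2; j^3 = p^2*q has shape L^2 M (L != M), so D-series; mu = 6 gives D_6.

D6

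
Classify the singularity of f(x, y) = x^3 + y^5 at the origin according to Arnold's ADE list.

The Hessian of f at 0 has rank 0. Corank 2; j^3 = x^3 is a perfect cube, so E-series; the 5-jet and mu = 8 give E_8.

E_8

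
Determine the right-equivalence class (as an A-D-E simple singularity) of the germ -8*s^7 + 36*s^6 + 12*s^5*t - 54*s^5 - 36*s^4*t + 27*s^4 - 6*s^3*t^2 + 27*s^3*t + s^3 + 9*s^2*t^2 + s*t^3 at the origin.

The Hessian of f at 0 has rank 0. Corank 2; j^3 = s^3 is a perfect cube, so E-series; the 4-jet and mu = 7 give E_7.

E7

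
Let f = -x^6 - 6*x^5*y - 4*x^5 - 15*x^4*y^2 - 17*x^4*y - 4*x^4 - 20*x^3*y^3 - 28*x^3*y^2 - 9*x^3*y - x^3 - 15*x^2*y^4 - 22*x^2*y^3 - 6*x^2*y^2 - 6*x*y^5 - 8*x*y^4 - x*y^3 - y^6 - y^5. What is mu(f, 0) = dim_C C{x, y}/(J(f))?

The Hessian of f at 0 is [[0, 0], [0, 0]] with rank 0, so corank 2. A Groebner basis of the Jacobian ideal J(f) in C{x,y} is {-3*x^2/5 + y^4 - y^3/5, x^3, x^2*y + x^2/5 + y^3/15, x^2/5 + x*y^2 + y^3/15}; counting standard monomials gives mu = 7. Corank 2; j^3 = -x^3 is a perfect cube, so E-series; the 4-jet and mu = 7 give E_7.

7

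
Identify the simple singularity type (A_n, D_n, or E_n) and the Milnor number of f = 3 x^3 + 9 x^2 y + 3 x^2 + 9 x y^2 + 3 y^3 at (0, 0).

The Hessian of f at 0 is [[6, 0], [0, 0]] with rank 1, so corank 1. A Groebner basis of the Jacobian ideal J(f) in C{x,y} is {y^2, x}; counting standard monomials gives mu = 2. Corank 1: A-series; mu = 2 gives A_2.

Type A_2, Milnor number mu = 2.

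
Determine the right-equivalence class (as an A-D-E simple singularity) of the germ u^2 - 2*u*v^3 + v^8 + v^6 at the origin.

The Hessian of f at 0 is [[2, 0], [0, 0]] with rank 1, so corank 1. A Groebner basis of the Jacobian ideal J(f) in C{u,v} is {u^3, u^2*v, -u + v^3}; counting standard monomials gives mu = 7. Corank 1: A-series; mu = 7 gives A_7.

A_7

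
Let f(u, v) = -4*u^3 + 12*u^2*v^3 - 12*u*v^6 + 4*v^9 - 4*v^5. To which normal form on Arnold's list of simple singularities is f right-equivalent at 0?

The Hessian of f at 0 has rank 0. Corank 2; j^3 = -4*u^3 is a perfect cube, so E-series; the 5-jet and mu = 8 give E_8.

E8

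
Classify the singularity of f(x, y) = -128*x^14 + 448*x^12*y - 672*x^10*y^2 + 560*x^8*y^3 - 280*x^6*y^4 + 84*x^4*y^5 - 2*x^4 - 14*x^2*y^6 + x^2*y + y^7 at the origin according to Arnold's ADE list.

D_8

The Hessian of f at 0 is [[0, 0], [0, 0]] with rank 0, so corank 2. A Groebner basis of the Jacobian ideal J(f) in C{x,y} is {x^2/7 + y^6, x^3, x*y}; counting standard monomials gives mu = 8. Corank 2; j^3 = x^2*y has shape L^2 M (L != M), so D-series; mu = 8 gives D_8.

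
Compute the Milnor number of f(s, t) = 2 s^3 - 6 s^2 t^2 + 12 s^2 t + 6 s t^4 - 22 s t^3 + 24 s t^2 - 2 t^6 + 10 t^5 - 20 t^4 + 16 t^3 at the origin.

The Hessian of f at 0 is [[0, 0], [0, 0]] with rank 0, so corank 2. A Groebner basis of the Jacobian ideal J(f) in C{s,t} is {-s^2 - 4*s*t + t^4 - t^3/3 - 4*t^2, s^3 - 14*s^2 - 56*s*t + 10*t^3/3 - 56*t^2, s^2*t + 13*s^2/3 + 52*s*t/3 - 23*t^3/9 + 52*t^2/3, -s^2 + s*t^2 - 4*s*t + 5*t^3/3 - 4*t^2}; counting standard monomials gives mu = 7. Corank 2; j^3 = 2*(s + 2*t)^3 is a perfect cube, so E-series; the 4-jet and mu = 7 give E_7.

7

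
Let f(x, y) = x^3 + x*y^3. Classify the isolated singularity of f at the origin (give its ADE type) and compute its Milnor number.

The Hessian of f at 0 is [[0, 0], [0, 0]] with rank 0, so corank 2. A Groebner basis of the Jacobian ideal J(f) in C{x,y} is {x^3, x*y^2, 3*x^2 + y^3}; counting standard monomials gives mu = 7. Corank 2; j^3 = x^3 is a perfect cube, so E-series; the 4-jet and mu = 7 give E_7.

Type E_7, Milnor number mu = 7.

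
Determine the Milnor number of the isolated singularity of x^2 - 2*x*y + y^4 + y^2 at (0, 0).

3

The Hessian of f at 0 has rank 1. Corank 1: A-series; mu = 3 gives A_3.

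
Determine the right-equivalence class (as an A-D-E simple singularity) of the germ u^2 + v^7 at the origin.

A_6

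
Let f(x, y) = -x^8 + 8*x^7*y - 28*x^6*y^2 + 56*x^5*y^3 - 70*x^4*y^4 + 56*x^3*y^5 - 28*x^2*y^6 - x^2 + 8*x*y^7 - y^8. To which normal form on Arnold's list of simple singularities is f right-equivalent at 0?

A_7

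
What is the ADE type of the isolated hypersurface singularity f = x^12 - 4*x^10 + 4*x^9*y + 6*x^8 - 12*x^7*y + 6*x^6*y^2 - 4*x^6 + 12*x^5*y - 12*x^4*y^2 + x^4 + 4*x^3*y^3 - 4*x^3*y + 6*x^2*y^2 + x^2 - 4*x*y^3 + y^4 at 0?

The Hessian of f at 0 has rank 1. Corank 1: A-series; mu = 3 gives A_3.

A_3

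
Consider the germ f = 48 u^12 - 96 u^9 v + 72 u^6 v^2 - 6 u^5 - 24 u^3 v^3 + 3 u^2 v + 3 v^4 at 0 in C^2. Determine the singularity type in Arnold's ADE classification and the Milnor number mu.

Type D5, Milnor number mu = 5.

The Hessian of f at 0 has rank 0. Corank 2; j^3 = 3*u^2*v has shape L^2 M (L != M), so D-series; mu = 5 gives D_5.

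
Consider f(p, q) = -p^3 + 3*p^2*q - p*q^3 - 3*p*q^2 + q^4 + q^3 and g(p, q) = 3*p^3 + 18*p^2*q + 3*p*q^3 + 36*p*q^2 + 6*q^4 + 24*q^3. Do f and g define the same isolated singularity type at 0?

The Hessian of f at 0 is [[0, 0], [0, 0]] with rank 0, so corank 2. A Groebner basis of the Jacobian ideal J(f) in C{p,q} is {p^3 - 3*p^2*q - 6*p^2 + 12*p*q - 6*q^2, 3*p^2 + p*q^2 - 6*p*q + 3*q^2, 3*p^2 - 6*p*q + q^3 + 3*q^2}; counting standard monomials gives mu = 7. Corank 2; j^3 = -(p - q)^3 is a perfect cube, so E-series; the 4-jet and mu = 7 give E_7. The Hessian of g at 0 is [[0, 0], [0, 0]] with rank 0, so corank 2. A Groebner basis of the Jacobian ideal J(g) in C{p,q} is {p^3 + 6*p^2*q + 48*p^2 + 192*p*q + 192*q^2, -6*p^2 + p*q^2 - 24*p*q - 24*q^2, 3*p^2 + 12*p*q + q^3 + 12*q^2}; counting standard monomials gives mu = 7. Corank 2; j^3 = 3*(p + 2*q)^3 is a perfect cube, so E-series; the 4-jet and mu = 7 give E_7. Both have type E_7, hence right-equivalent.

Yes.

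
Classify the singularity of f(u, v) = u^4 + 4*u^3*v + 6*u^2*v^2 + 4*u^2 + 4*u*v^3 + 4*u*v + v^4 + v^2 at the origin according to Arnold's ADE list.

A3

The Hessian of f at 0 has rank 1. Corank 1: A-series; mu = 3 gives A_3.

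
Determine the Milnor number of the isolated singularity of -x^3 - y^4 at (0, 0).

The Hessian of f at 0 has rank 0. Corank 2; j^3 = -x^3 is a perfect cube, so E-series; the 4-jet and mu = 6 give E_6.

6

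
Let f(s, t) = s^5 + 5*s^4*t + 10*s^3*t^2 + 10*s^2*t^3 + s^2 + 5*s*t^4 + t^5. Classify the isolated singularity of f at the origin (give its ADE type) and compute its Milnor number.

The Hessian of f at 0 has rank 1. Corank 1: A-series; mu = 4 gives A_4.

Type A4, Milnor number mu = 4.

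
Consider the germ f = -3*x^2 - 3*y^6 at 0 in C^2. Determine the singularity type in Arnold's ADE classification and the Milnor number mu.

Type A_5, Milnor number mu = 5.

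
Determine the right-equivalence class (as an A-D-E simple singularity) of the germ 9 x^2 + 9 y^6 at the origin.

The Hessian of f at 0 is [[18, 0], [0, 0]] with rank 1, so corank 1. A Groebner basis of the Jacobian ideal J(f) in C{x,y} is {y^5, x}; counting standard monomials gives mu = 5. Corank 1: A-series; mu = 5 gives A_5.

A5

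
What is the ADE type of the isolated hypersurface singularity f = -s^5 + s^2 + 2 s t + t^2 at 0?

A_4

The Hessian of f at 0 has rank 1. Corank 1: A-series; mu = 4 gives A_4.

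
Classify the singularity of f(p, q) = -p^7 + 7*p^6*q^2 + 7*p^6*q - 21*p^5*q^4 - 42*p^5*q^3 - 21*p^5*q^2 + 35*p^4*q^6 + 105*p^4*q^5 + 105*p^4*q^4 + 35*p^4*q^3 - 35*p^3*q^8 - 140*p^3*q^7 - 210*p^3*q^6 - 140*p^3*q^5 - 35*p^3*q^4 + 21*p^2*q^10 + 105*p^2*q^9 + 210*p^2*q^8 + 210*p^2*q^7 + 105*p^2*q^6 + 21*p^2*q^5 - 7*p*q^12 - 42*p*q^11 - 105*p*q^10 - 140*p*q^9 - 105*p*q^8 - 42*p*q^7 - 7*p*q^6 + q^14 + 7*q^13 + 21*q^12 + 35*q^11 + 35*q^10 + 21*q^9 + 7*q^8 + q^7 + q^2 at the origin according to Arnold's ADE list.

A6

The Hessian of f at 0 has rank 1. Corank 1: A-series; mu = 6 gives A_6.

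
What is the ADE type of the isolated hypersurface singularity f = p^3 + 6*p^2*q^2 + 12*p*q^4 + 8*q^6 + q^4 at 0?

The Hessian of f at 0 is [[0, 0], [0, 0]] with rank 0, so corank 2. A Groebner basis of the Jacobian ideal J(f) in C{p,q} is {p^3, p^2*q, p^2/4 + p*q^2, q^3}; counting standard monomials gives mu = 6. Corank 2; j^3 = p^3 is a perfect cube, so E-series; the 4-jet and mu = 6 give E_6.

E_{6}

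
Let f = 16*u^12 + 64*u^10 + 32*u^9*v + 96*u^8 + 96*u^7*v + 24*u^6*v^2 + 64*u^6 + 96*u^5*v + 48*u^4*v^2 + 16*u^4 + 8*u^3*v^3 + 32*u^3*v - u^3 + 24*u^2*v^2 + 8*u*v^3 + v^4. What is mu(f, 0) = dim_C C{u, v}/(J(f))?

6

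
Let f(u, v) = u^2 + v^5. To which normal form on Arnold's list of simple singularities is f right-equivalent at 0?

The Hessian of f at 0 has rank 1. Corank 1: A-series; mu = 4 gives A_4.

A_4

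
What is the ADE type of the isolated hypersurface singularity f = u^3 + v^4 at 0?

E6

The Hessian of f at 0 has rank 0. Corank 2; j^3 = u^3 is a perfect cube, so E-series; the 4-jet and mu = 6 give E_6.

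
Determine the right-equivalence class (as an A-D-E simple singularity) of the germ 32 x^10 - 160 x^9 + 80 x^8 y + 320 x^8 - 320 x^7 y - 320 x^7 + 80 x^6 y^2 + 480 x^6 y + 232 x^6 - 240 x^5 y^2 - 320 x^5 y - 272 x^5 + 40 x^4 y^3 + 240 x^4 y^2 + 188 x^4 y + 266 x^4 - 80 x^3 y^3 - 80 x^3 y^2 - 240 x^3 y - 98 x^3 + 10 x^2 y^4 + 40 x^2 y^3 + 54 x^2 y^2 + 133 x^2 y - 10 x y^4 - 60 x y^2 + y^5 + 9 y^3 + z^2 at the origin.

The Hessian of f at 0 has rank 1. Corank 2; j^3 = -(2*x - y)*(7*x - 3*y)^2 has shape L^2 M (L != M), so D-series; mu = 6 gives D_6.

D_{6}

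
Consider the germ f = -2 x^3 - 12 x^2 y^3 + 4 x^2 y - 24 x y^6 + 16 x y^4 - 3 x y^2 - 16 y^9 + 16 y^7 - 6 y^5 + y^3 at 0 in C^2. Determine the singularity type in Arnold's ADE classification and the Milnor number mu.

The Hessian of f at 0 is [[0, 0], [0, 0]] with rank 0, so corank 2. A Groebner basis of the Jacobian ideal J(f) in C{x,y} is {y^3, x^2 - 3*y^2/2, x*y - 3*y^2/2}; counting standard monomials gives mu = 4. Corank 2; j^3 = -(x - y)*(2*x^2 - 2*x*y + y^2) splits into three distinct lines over C (the quadratic factor has nonzero discriminant), so D_4.

Type D4, Milnor number mu = 4.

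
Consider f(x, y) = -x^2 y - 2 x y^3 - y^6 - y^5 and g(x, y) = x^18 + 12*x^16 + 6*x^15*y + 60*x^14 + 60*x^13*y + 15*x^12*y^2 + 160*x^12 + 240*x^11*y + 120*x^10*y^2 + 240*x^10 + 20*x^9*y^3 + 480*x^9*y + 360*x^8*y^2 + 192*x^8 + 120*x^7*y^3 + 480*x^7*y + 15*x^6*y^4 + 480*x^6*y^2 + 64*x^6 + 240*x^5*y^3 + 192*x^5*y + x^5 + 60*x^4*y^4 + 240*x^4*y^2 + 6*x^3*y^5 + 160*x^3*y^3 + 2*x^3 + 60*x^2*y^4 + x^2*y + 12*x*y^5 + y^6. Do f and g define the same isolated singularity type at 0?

The Hessian of f at 0 is [[0, 0], [0, 0]] with rank 0, so corank 2. A Groebner basis of the Jacobian ideal J(f) in C{x,y} is {x^3, x^2*y + x^2/6 + x*y^2/6, x*y + y^3}; counting standard monomials gives mu = 7. Corank 2; j^3 = -x^2*y has shape L^2 M (L != M), so D-series; mu = 7 gives D_7. The Hessian of g at 0 is [[0, 0], [0, 0]] with rank 0, so corank 2. A Groebner basis of the Jacobian ideal J(g) in C{x,y} is {-x*y/12 + y^5, x*y^2, x^2 + x*y/2}; counting standard monomials gives mu = 7. Corank 2; j^3 = x^2*(2*x + y) has shape L^2 M (L != M), so D-series; mu = 7 gives D_7. Both have type D_7, hence right-equivalent.

Yes.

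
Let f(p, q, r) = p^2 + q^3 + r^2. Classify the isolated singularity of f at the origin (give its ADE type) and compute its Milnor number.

The Hessian of f at 0 has rank 2. Corank 1: A-series; mu = 2 gives A_2.

Type A2, Milnor number mu = 2.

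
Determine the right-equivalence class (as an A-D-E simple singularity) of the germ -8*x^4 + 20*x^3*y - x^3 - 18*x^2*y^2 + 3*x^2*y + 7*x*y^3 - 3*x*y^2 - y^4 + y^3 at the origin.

The Hessian of f at 0 has rank 0. Corank 2; j^3 = -(x - y)^3 is a perfect cube, so E-series; the 4-jet and mu = 7 give E_7.

E_7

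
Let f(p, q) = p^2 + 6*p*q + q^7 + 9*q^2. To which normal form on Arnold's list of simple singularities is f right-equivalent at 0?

A6

The Hessian of f at 0 has rank 1. Corank 1: A-series; mu = 6 gives A_6.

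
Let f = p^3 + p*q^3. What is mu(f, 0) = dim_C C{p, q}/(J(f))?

7

The Hessian of f at 0 has rank 0. Corank 2; j^3 = p^3 is a perfect cube, so E-series; the 4-jet and mu = 7 give E_7.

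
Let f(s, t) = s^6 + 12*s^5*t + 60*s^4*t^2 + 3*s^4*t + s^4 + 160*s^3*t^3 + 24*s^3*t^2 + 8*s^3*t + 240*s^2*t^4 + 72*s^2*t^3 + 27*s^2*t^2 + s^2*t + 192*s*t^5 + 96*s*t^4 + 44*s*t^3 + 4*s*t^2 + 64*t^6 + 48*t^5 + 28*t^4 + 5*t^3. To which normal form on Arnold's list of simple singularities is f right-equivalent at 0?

D_{4}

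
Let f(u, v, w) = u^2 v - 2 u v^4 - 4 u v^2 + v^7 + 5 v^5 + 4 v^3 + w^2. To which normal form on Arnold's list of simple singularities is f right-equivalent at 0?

D6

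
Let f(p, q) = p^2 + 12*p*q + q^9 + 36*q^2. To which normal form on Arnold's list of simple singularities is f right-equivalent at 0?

A_8

The Hessian of f at 0 has rank 1. Corank 1: A-series; mu = 8 gives A_8.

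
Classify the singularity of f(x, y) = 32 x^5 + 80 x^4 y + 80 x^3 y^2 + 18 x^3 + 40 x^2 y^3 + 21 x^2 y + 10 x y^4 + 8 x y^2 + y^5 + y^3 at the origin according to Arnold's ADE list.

The Hessian of f at 0 is [[0, 0], [0, 0]] with rank 0, so corank 2. A Groebner basis of the Jacobian ideal J(f) in C{x,y} is {-243*x*y/10 + y^4 - 81*y^2/10, x*y^2 + y^3/3, x^2 + 5*x*y/6 + y^2/6}; counting standard monomials gives mu = 6. Corank 2; j^3 = (2*x + y)*(3*x + y)^2 has shape L^2 M (L != M), so D-series; mu = 6 gives D_6.

D_{6}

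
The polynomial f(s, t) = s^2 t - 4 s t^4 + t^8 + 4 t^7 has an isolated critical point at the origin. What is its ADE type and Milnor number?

The Hessian of f at 0 is [[0, 0], [0, 0]] with rank 0, so corank 2. A Groebner basis of the Jacobian ideal J(f) in C{s,t} is {s^2*t^2, -s^2*t - s^2/2 + s*t^3, -s*t/2 + t^4, s^3}; counting standard monomials gives mu = 9. Corank 2; j^3 = s^2*t has shape L^2 M (L != M), so D-series; mu = 9 gives D_9.

Type D_{9}, Milnor number mu = 9.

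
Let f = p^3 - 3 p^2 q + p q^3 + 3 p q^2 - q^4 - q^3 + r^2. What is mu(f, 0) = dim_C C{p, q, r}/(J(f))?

7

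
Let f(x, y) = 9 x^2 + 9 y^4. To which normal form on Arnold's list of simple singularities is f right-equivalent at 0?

The Hessian of f at 0 has rank 1. Corank 1: A-series; mu = 3 gives A_3.

A3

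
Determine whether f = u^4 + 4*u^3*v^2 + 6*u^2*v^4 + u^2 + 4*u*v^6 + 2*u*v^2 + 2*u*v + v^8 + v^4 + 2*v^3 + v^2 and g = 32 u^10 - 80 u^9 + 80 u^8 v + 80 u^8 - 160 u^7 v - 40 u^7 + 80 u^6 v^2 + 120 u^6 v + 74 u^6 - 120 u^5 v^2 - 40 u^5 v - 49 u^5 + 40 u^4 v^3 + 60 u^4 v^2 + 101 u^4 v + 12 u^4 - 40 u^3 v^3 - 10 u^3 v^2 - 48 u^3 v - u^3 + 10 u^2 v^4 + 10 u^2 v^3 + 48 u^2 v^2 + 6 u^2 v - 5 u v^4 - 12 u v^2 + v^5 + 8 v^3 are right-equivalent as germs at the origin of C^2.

The Hessian of f at 0 has rank 1. Corank 1: A-series; mu = 3 gives A_3. The Hessian of g at 0 has rank 0. Corank 2; j^3 = -(u - 2*v)^3 is a perfect cube, so E-series; the 5-jet and mu = 8 give E_8. f is A_3 but g is E_8, hence not right-equivalent.

No.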